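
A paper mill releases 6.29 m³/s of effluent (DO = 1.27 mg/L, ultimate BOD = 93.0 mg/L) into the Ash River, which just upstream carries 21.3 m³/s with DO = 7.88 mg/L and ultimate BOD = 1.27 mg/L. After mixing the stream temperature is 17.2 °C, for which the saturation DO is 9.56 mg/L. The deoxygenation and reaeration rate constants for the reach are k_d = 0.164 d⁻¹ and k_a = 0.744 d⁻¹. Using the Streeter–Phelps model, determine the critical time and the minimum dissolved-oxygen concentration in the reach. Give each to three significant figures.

t_c ≈ 1.38 d; minimum DO ≈ 5.66 mg/L

Mixed DO = (21.3×7.88 + 6.29×1.27)/(21.3+6.29) = 175.8/27.59 = 6.373 mg/L.
Mixed L₀ = (21.3×1.27 + 6.29×93.0)/(27.59) = 612.0/27.59 = 22.18 mg/L.
Initial deficit D₀ = C_s − DO₀ = 9.56 − 6.373 = 3.187 mg/L.
t_c = (1/0.5800) ln[(0.744/0.164)(1 − 3.187×0.5800/(0.164×22.18))] = 1.724 × ln(2.232) = 1.384 d.
D_c = (0.164/0.744) × 22.18 × e^(−0.164×1.384) = 0.2204 × 22.18 × 0.7969 = 3.897 mg/L.
Minimum DO = 9.56 − 3.897 = 5.663 mg/L.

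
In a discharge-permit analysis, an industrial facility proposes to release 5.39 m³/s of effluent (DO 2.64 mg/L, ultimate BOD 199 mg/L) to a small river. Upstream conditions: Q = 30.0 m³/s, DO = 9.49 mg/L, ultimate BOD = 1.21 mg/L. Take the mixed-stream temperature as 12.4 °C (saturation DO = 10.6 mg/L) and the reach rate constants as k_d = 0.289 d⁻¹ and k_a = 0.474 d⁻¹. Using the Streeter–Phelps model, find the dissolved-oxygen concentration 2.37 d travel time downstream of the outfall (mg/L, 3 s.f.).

Mixed DO = (30.0×9.49 + 5.39×2.64)/(30.0+5.39) = 298.9/35.39 = 8.447 mg/L.
Mixed L₀ = (30.0×1.21 + 5.39×199)/(35.39) = 1109/35.39 = 31.33 mg/L.
Initial deficit D₀ = C_s − DO₀ = 10.6 − 8.447 = 2.153 mg/L.
D(2.37) = [0.289×31.33/(0.474−0.289)](e^(−0.289×2.37) − e^(−0.474×2.37)) + 2.153 e^(−0.474×2.37)
= 48.95 × (0.5041 − 0.3252) + 2.153 × 0.3252 = 9.459 mg/L.
DO = 10.6 − 9.459 = 1.141 mg/L.

DO ≈ 1.14 mg/L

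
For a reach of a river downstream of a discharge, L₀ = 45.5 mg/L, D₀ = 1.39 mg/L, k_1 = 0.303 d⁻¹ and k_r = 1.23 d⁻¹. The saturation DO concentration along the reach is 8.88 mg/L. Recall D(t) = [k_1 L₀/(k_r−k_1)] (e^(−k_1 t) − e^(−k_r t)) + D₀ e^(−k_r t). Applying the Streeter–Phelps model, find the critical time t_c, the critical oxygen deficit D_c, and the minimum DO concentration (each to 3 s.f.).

t_c ≈ 1.41 d; D_c ≈ 7.32 mg/L; min DO ≈ 1.56 mg/L

At the critical point dD/dt = 0, so k_1 L₀ e^(−k_1 t) = k_r D. Substituting D(t) from the Streeter–Phelps equation and solving for t gives
t_c = ln[(k_r/k_1)(1 − D₀(k_r−k_1)/(k_1 L₀))] / (k_r−k_1).
Here k_r−k_1 = 0.9270 d⁻¹ and 1 − D₀(k_r−k_1)/(k_1 L₀) = 1 − 1.39×0.9270/(0.303×45.5) = 0.9065, so
t_c = ln(4.059 × 0.9065) / 0.9270 = 1.303 / 0.9270 = 1.406 d.
L(t_c) = L₀ e^(−k_1 t_c) = 45.5 × 0.6532 = 29.72 mg/L, and at the critical point k_r D_c = k_1 L, so D_c = (0.303/1.23) × 29.72 = 7.321 mg/L.
Minimum DO = C_s − D_c = 8.88 − 7.321 = 1.559 mg/L.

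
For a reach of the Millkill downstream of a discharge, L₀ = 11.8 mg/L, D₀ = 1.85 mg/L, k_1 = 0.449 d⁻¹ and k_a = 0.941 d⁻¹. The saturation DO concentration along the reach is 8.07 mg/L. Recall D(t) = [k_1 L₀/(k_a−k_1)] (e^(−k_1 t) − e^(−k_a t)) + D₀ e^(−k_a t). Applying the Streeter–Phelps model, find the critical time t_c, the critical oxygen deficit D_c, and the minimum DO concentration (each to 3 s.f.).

t_c ≈ 1.12 d; D_c ≈ 3.40 mg/L; min DO ≈ 4.67 mg/L

t_c = [1/(k_a−k_1)] ln[(k_a/k_1)(1 − D₀(k_a−k_1)/(k_1 L₀))]
= [1/(0.941−0.449)] ln[(0.941/0.449)(1 − 1.85×0.4920/(0.449×11.8))]
= (1/0.4920) ln[2.096 × 0.8282] = 2.033 × ln(1.736) = 2.033 × 0.5514 = 1.121 d.
D_c = (k_1/k_a) L₀ e^(−k_1 t_c) = (0.449/0.941) × 11.8 × e^(−0.449×1.121) = 0.4772 × 11.8 × 0.6046 = 3.404 mg/L.
Minimum DO = C_s − D_c = 8.07 − 3.404 = 4.666 mg/L.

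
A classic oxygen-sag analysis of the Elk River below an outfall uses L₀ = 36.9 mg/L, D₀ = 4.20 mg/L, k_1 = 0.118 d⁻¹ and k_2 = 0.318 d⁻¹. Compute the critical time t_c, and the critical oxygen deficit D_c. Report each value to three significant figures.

At the critical point dD/dt = 0, so k_1 L₀ e^(−k_1 t) = k_2 D. Substituting D(t) from the Streeter–Phelps equation and solving for t gives
t_c = ln[(k_2/k_1)(1 − D₀(k_2−k_1)/(k_1 L₀))] / (k_2−k_1).
Here k_2−k_1 = 0.2000 d⁻¹ and 1 − D₀(k_2−k_1)/(k_1 L₀) = 1 − 4.20×0.2000/(0.118×36.9) = 0.8071, so
t_c = ln(2.695 × 0.8071) / 0.2000 = 0.7770 / 0.2000 = 3.885 d.
L(t_c) = L₀ e^(−k_1 t_c) = 36.9 × 0.6323 = 23.33 mg/L, and at the critical point k_2 D_c = k_1 L, so D_c = (0.118/0.318) × 23.33 = 8.657 mg/L.

t_c ≈ 3.89 d; D_c ≈ 8.66 mg/L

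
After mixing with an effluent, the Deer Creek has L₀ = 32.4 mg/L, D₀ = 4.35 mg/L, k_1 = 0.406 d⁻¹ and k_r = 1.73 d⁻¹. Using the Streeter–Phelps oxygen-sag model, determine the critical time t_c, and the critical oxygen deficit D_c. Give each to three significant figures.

t_c ≈ 0.660 d; D_c ≈ 5.82 mg/L

With k_r/k_1 = 4.261 and 1 − D₀(k_r−k_1)/(k_1 L₀) = 0.5622,
t_c = ln(4.261 × 0.5622) / (1.73 − 0.406) = ln(2.395) / 1.324 = 0.8736/1.324 = 0.6598 d.
D_c = (k_1/k_r) L₀ e^(−k_1 t_c) = (0.406/1.73) × 32.4 × e^(−0.406×0.6598) = 0.2347 × 32.4 × 0.7650 = 5.817 mg/L.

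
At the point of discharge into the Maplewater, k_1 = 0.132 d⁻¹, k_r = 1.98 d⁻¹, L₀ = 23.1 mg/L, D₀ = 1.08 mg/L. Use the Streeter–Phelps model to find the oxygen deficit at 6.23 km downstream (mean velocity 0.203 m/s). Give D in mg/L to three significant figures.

Travel time t = x/v = 6.23 km / (0.203 m/s) = 6230 m / 0.203 m/s = 30690 s = 0.3552 d.
k_1 L₀/(k_r−k_1) = 0.132×23.1/(1.98−0.132) = 3.049/1.848 = 1.650 mg/L.
e^(−k_1 t) = e^(−0.132×0.3552) = 0.9542; e^(−k_r t) = e^(−1.98×0.3552) = 0.4949.
D = 1.650 × (0.9542 − 0.4949) + 1.08 × 0.4949 = 0.7578 + 0.5345 = 1.292 mg/L.

D ≈ 1.29 mg/L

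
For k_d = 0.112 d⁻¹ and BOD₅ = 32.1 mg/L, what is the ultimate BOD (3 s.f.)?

L₀ ≈ 74.9 mg/L

BOD₅ = L₀(1 − e^(−5k_d)) ⇒ L₀ = BOD₅ / (1 − e^(−5×0.112))
= 32.1 / (1 − 0.5712) = 32.1 / 0.4288 = 74.86 mg/L.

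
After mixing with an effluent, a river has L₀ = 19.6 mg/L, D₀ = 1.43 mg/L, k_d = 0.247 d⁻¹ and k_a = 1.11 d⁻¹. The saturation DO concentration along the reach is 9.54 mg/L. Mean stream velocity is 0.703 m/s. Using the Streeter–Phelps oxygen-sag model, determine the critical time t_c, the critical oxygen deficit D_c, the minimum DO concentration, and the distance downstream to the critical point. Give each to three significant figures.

t_c ≈ 1.40 d; D_c ≈ 3.09 mg/L; min DO ≈ 6.45 mg/L; x_c ≈ 85.1 km

At the critical point dD/dt = 0, so k_d L₀ e^(−k_d t) = k_a D. Substituting D(t) from the Streeter–Phelps equation and solving for t gives
t_c = ln[(k_a/k_d)(1 − D₀(k_a−k_d)/(k_d L₀))] / (k_a−k_d).
Here k_a−k_d = 0.8630 d⁻¹ and 1 − D₀(k_a−k_d)/(k_d L₀) = 1 − 1.43×0.8630/(0.247×19.6) = 0.7451, so
t_c = ln(4.494 × 0.7451) / 0.8630 = 1.208 / 0.8630 = 1.400 d.
L(t_c) = L₀ e^(−k_d t_c) = 19.6 × 0.7076 = 13.87 mg/L, and at the critical point k_a D_c = k_d L, so D_c = (0.247/1.11) × 13.87 = 3.086 mg/L.
Minimum DO = C_s − D_c = 9.54 − 3.086 = 6.454 mg/L.
x_c = v t_c = 0.703 m/s × 1.400 d × 86400 s/d = 85050 m ≈ 85.1 km.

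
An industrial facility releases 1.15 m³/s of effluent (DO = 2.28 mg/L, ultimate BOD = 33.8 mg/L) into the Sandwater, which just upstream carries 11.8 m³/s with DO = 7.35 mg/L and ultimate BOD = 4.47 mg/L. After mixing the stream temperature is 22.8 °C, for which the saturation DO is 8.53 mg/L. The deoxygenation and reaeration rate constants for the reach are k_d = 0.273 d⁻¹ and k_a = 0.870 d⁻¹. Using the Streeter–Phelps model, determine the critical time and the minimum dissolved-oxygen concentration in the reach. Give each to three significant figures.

t_c ≈ 0.767 d; minimum DO ≈ 6.73 mg/L

Mixed DO = (11.8×7.35 + 1.15×2.28)/(11.8+1.15) = 89.35/12.95 = 6.900 mg/L.
Mixed L₀ = (11.8×4.47 + 1.15×33.8)/(12.95) = 91.62/12.95 = 7.075 mg/L.
Initial deficit D₀ = C_s − DO₀ = 8.53 − 6.900 = 1.630 mg/L.
t_c = (1/0.5970) ln[(0.870/0.273)(1 − 1.630×0.5970/(0.273×7.075))] = 1.675 × ln(1.581) = 0.7672 d.
D_c = (0.273/0.870) × 7.075 × e^(−0.273×0.7672) = 0.3138 × 7.075 × 0.8110 = 1.800 mg/L.
Minimum DO = 8.53 − 1.800 = 6.730 mg/L.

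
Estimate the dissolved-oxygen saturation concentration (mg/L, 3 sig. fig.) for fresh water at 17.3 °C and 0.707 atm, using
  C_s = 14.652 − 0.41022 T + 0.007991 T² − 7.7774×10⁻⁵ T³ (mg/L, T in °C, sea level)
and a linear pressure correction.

C_s ≈ 6.75 mg/L

At sea level: C_s = 14.652 − 0.41022×17.3 + 0.007991×17.3² − 7.7774×10⁻⁵×17.3³ = 9.544 mg/L.
Pressure correction: C_s' = 9.544 × 0.707 = 6.748 mg/L.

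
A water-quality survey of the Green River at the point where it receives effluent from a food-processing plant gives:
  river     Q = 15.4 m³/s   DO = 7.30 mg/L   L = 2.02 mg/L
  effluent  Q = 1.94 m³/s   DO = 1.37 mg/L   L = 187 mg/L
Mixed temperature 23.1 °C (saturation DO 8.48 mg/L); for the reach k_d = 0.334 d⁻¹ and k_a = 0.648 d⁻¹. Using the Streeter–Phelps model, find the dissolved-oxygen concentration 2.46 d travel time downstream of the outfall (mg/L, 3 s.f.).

DO ≈ 2.39 mg/L

Mixed DO = (15.4×7.30 + 1.94×1.37)/(15.4+1.94) = 115.1/17.34 = 6.637 mg/L.
Mixed L₀ = (15.4×2.02 + 1.94×187)/(17.34) = 393.9/17.34 = 22.72 mg/L.
Initial deficit D₀ = C_s − DO₀ = 8.48 − 6.637 = 1.843 mg/L.
D(2.46) = [0.334×22.72/(0.648−0.334)](e^(−0.334×2.46) − e^(−0.648×2.46)) + 1.843 e^(−0.648×2.46)
= 24.16 × (0.4397 − 0.2031) + 1.843 × 0.2031 = 6.092 mg/L.
DO = 8.48 − 6.092 = 2.388 mg/L.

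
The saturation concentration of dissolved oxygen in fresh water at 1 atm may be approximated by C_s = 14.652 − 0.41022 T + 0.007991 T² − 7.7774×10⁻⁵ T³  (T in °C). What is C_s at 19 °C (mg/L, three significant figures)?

C_s = 14.652 − 0.41022×19 + 0.007991×19² − 7.7774×10⁻⁵×19³ = 9.209 mg/L.

C_s ≈ 9.21 mg/L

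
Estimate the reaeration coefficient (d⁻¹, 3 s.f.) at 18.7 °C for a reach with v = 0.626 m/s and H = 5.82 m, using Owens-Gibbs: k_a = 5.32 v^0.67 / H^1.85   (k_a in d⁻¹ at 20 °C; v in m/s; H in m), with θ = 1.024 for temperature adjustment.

k_a(20) = 5.32 × 0.626^0.67 / 5.82^1.85 = 5.32 × 0.7306 / 26.01 = 0.1495 d⁻¹.
k_a(18.7) = 0.1495 × 1.024^(18.7−20) = 0.1495 × 0.9696 = 0.1449 d⁻¹.

k_a ≈ 0.145 d⁻¹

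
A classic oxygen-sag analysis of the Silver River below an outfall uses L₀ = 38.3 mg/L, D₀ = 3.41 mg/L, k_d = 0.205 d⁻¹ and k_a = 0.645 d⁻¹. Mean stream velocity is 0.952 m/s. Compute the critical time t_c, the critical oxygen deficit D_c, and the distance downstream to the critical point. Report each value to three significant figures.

With k_a/k_d = 3.146 and 1 − D₀(k_a−k_d)/(k_d L₀) = 0.8089,
t_c = ln(3.146 × 0.8089) / (0.645 − 0.205) = ln(2.545) / 0.4400 = 0.9342/0.4400 = 2.123 d.
L(t_c) = L₀ e^(−k_d t_c) = 38.3 × 0.6471 = 24.78 mg/L, and at the critical point k_a D_c = k_d L, so D_c = (0.205/0.645) × 24.78 = 7.877 mg/L.
x_c = v t_c = 0.952 m/s × 2.123 d × 86400 s/d = 174600 m ≈ 175 km.

t_c ≈ 2.12 d; D_c ≈ 7.88 mg/L; x_c ≈ 175 km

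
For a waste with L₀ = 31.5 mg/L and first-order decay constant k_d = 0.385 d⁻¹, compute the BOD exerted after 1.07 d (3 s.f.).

y_t = L₀(1 − e^(−k_d t)) = 31.5 × (1 − e^(−0.385×1.07))
= 31.5 × (1 − 0.6624) = 31.5 × 0.3376 = 10.64 mg/L.

y ≈ 10.6 mg/L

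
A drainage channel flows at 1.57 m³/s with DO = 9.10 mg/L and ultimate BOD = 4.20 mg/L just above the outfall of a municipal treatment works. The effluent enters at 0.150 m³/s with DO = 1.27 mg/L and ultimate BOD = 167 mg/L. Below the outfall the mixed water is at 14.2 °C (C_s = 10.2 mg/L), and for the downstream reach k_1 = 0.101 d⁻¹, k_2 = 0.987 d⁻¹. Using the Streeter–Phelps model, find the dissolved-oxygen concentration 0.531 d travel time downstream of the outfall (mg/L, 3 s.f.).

DO ≈ 8.40 mg/L

Mixed DO = (1.57×9.10 + 0.150×1.27)/(1.57+0.150) = 14.48/1.720 = 8.417 mg/L.
Mixed L₀ = (1.57×4.20 + 0.150×167)/(1.720) = 31.64/1.720 = 18.40 mg/L.
Initial deficit D₀ = C_s − DO₀ = 10.2 − 8.417 = 1.783 mg/L.
D(0.531) = [0.101×18.40/(0.987−0.101)](e^(−0.101×0.531) − e^(−0.987×0.531)) + 1.783 e^(−0.987×0.531)
= 2.097 × (0.9478 − 0.5921) + 1.783 × 0.5921 = 1.802 mg/L.
DO = 10.2 − 1.802 = 8.398 mg/L.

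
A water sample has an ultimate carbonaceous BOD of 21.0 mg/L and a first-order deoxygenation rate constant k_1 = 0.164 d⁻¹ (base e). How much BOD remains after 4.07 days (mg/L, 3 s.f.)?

L_t = L₀ e^(−k_1 t) = 21.0 × e^(−0.164×4.07) = 21.0 × 0.5130 = 10.77 mg/L.

L ≈ 10.8 mg/L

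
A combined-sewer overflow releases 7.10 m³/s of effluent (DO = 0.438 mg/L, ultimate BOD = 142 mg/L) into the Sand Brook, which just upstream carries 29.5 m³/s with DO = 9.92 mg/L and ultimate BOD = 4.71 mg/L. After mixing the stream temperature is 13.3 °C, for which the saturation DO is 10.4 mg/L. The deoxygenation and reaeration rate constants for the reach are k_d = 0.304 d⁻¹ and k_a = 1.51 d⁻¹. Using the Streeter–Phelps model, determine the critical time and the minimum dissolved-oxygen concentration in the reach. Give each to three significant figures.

Mixed DO = (29.5×9.92 + 7.10×0.438)/(29.5+7.10) = 295.7/36.60 = 8.081 mg/L.
Mixed L₀ = (29.5×4.71 + 7.10×142)/(36.60) = 1147/36.60 = 31.34 mg/L.
Initial deficit D₀ = C_s − DO₀ = 10.4 − 8.081 = 2.319 mg/L.
t_c = (1/1.206) ln[(1.51/0.304)(1 − 2.319×1.206/(0.304×31.34))] = 0.8292 × ln(3.509) = 1.041 d.
D_c = (0.304/1.51) × 31.34 × e^(−0.304×1.041) = 0.2013 × 31.34 × 0.7287 = 4.598 mg/L.
Minimum DO = 10.4 − 4.598 = 5.802 mg/L.

t_c ≈ 1.04 d; minimum DO ≈ 5.80 mg/L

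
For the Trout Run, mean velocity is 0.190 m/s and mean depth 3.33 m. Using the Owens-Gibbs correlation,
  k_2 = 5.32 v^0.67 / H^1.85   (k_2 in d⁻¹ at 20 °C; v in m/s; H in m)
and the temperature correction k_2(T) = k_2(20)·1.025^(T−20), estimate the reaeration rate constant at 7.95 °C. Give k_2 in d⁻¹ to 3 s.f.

k_2(20) = 5.32 × 0.190^0.67 / 3.33^1.85 = 5.32 × 0.3287 / 9.258 = 0.1889 d⁻¹.
k_2(7.95) = 0.1889 × 1.025^(7.95−20) = 0.1889 × 0.7426 = 0.1403 d⁻¹.

k_2 ≈ 0.140 d⁻¹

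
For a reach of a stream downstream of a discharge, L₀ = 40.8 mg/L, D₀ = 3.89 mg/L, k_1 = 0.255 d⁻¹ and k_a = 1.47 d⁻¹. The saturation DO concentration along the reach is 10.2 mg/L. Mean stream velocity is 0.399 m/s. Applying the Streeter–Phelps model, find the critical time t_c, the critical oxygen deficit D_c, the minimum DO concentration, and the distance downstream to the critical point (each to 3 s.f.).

t_c ≈ 0.943 d; D_c ≈ 5.56 mg/L; min DO ≈ 4.64 mg/L; x_c ≈ 32.5 km

t_c = [1/(k_a−k_1)] ln[(k_a/k_1)(1 − D₀(k_a−k_1)/(k_1 L₀))]
= [1/(1.47−0.255)] ln[(1.47/0.255)(1 − 3.89×1.215/(0.255×40.8))]
= (1/1.215) ln[5.765 × 0.5457] = 0.8230 × ln(3.146) = 0.8230 × 1.146 = 0.9433 d.
D_c = (k_1/k_a) L₀ e^(−k_1 t_c) = (0.255/1.47) × 40.8 × e^(−0.255×0.9433) = 0.1735 × 40.8 × 0.7862 = 5.564 mg/L.
Minimum DO = C_s − D_c = 10.2 − 5.564 = 4.636 mg/L.
x_c = v t_c = 0.399 m/s × 0.9433 d × 86400 s/d = 32520 m ≈ 32.5 km.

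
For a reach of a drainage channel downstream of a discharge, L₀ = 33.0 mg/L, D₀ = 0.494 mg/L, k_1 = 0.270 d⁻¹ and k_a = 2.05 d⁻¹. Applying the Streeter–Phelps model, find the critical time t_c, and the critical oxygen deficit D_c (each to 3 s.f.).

With k_a/k_1 = 7.593 and 1 − D₀(k_a−k_1)/(k_1 L₀) = 0.9013,
t_c = ln(7.593 × 0.9013) / (2.05 − 0.270) = ln(6.843) / 1.780 = 1.923/1.780 = 1.080 d.
D_c = (k_1/k_a) L₀ e^(−k_1 t_c) = (0.270/2.05) × 33.0 × e^(−0.270×1.080) = 0.1317 × 33.0 × 0.7470 = 3.247 mg/L.

t_c ≈ 1.08 d; D_c ≈ 3.25 mg/L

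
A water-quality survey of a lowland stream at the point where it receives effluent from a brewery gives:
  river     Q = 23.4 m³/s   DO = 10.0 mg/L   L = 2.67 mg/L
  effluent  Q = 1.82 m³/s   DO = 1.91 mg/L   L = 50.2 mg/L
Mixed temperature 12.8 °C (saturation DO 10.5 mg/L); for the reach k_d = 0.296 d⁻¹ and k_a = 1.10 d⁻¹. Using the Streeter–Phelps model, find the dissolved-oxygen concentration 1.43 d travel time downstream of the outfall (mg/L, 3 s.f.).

DO ≈ 9.27 mg/L

Mixed DO = (23.4×10.0 + 1.82×1.91)/(23.4+1.82) = 237.5/25.22 = 9.416 mg/L.
Mixed L₀ = (23.4×2.67 + 1.82×50.2)/(25.22) = 153.8/25.22 = 6.100 mg/L.
Initial deficit D₀ = C_s − DO₀ = 10.5 − 9.416 = 1.084 mg/L.
D(1.43) = [0.296×6.100/(1.10−0.296)](e^(−0.296×1.43) − e^(−1.10×1.43)) + 1.084 e^(−1.10×1.43)
= 2.246 × (0.6549 − 0.2074) + 1.084 × 0.2074 = 1.230 mg/L.
DO = 10.5 − 1.230 = 9.270 mg/L.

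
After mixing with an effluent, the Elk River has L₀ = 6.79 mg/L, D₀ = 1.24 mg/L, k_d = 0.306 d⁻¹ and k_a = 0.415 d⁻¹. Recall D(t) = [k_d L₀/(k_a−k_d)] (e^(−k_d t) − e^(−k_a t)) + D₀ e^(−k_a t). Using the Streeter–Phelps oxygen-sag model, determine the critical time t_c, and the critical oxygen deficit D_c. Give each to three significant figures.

t_c ≈ 2.18 d; D_c ≈ 2.57 mg/L

At the critical point dD/dt = 0, so k_d L₀ e^(−k_d t) = k_a D. Substituting D(t) from the Streeter–Phelps equation and solving for t gives
t_c = ln[(k_a/k_d)(1 − D₀(k_a−k_d)/(k_d L₀))] / (k_a−k_d).
Here k_a−k_d = 0.1090 d⁻¹ and 1 − D₀(k_a−k_d)/(k_d L₀) = 1 − 1.24×0.1090/(0.306×6.79) = 0.9349, so
t_c = ln(1.356 × 0.9349) / 0.1090 = 0.2374 / 0.1090 = 2.178 d.
D_c = (k_d/k_a) L₀ e^(−k_d t_c) = (0.306/0.415) × 6.79 × e^(−0.306×2.178) = 0.7373 × 6.79 × 0.5135 = 2.571 mg/L.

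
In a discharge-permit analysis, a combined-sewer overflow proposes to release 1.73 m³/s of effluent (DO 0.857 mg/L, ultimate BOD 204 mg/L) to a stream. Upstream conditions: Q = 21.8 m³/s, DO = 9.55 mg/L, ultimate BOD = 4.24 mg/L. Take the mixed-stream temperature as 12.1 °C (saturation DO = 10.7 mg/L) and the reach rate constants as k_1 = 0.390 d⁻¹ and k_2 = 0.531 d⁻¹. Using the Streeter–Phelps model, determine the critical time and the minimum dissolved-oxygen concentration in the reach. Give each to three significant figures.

t_c ≈ 1.94 d; minimum DO ≈ 4.18 mg/L

Mixed DO = (21.8×9.55 + 1.73×0.857)/(21.8+1.73) = 209.7/23.53 = 8.911 mg/L.
Mixed L₀ = (21.8×4.24 + 1.73×204)/(23.53) = 445.4/23.53 = 18.93 mg/L.
Initial deficit D₀ = C_s − DO₀ = 10.7 − 8.911 = 1.789 mg/L.
t_c = (1/0.1410) ln[(0.531/0.390)(1 − 1.789×0.1410/(0.390×18.93))] = 7.092 × ln(1.315) = 1.942 d.
D_c = (0.390/0.531) × 18.93 × e^(−0.390×1.942) = 0.7345 × 18.93 × 0.4689 = 6.518 mg/L.
Minimum DO = 10.7 − 6.518 = 4.182 mg/L.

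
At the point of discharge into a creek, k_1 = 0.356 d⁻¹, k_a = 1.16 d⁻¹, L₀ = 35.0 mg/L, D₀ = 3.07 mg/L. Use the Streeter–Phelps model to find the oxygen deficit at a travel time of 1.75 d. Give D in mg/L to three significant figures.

k_1 L₀/(k_a−k_1) = 0.356×35.0/(1.16−0.356) = 12.46/0.8040 = 15.50 mg/L.
e^(−k_1 t) = e^(−0.356×1.750) = 0.5363; e^(−k_a t) = e^(−1.16×1.750) = 0.1313.
D = 15.50 × (0.5363 − 0.1313) + 3.07 × 0.1313 = 6.276 + 0.4032 = 6.680 mg/L.

D ≈ 6.68 mg/L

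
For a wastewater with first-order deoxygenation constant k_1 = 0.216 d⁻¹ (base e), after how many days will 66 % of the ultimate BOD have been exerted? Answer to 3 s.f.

t ≈ 4.99 d

y/L₀ = 1 − e^(−k_1 t) = 0.66 ⇒ e^(−k_1 t) = 0.340
t = −ln(0.340) / 0.216 = 1.079 / 0.216 = 4.994 d.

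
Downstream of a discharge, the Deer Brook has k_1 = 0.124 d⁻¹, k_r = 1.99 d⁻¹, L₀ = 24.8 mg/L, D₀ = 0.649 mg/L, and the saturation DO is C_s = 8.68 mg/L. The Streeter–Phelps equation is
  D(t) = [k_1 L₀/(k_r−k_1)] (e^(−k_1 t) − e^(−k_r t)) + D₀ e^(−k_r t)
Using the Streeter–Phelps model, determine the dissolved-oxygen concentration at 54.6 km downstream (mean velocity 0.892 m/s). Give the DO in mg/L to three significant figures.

Travel time t = x/v = 54.6 km / (0.892 m/s) = 54600 m / 0.892 m/s = 61210 s = 0.7085 d.
k_1 L₀/(k_r−k_1) = 0.124×24.8/(1.99−0.124) = 3.075/1.866 = 1.648 mg/L.
e^(−k_1 t) = e^(−0.124×0.7085) = 0.9159; e^(−k_r t) = e^(−1.99×0.7085) = 0.2442.
D = 1.648 × (0.9159 − 0.2442) + 0.649 × 0.2442 = 1.107 + 0.1585 = 1.265 mg/L.
DO = C_s − D = 8.68 − 1.265 = 7.415 mg/L.

DO ≈ 7.41 mg/L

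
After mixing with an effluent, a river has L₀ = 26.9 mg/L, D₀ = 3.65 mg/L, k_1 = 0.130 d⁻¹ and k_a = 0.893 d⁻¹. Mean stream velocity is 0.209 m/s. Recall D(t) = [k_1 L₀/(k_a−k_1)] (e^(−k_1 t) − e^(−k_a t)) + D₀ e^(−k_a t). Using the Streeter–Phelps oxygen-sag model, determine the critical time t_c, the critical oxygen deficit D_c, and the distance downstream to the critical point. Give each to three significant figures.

With k_a/k_1 = 6.869 and 1 − D₀(k_a−k_1)/(k_1 L₀) = 0.2036,
t_c = ln(6.869 × 0.2036) / (0.893 − 0.130) = ln(1.399) / 0.7630 = 0.3355/0.7630 = 0.4398 d.
D_c = (k_1/k_a) L₀ e^(−k_1 t_c) = (0.130/0.893) × 26.9 × e^(−0.130×0.4398) = 0.1456 × 26.9 × 0.9444 = 3.698 mg/L.
x_c = v t_c = 0.209 m/s × 0.4398 d × 86400 s/d = 7941 m ≈ 7.94 km.

t_c ≈ 0.440 d; D_c ≈ 3.70 mg/L; x_c ≈ 7.94 km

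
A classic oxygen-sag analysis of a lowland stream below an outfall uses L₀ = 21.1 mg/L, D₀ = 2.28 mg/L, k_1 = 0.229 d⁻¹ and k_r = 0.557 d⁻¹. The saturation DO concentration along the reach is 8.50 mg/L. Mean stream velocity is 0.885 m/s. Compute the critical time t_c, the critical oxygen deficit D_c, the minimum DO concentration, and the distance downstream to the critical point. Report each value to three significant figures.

With k_r/k_1 = 2.432 and 1 − D₀(k_r−k_1)/(k_1 L₀) = 0.8452,
t_c = ln(2.432 × 0.8452) / (0.557 − 0.229) = ln(2.056) / 0.3280 = 0.7207/0.3280 = 2.197 d.
L(t_c) = L₀ e^(−k_1 t_c) = 21.1 × 0.6046 = 12.76 mg/L, and at the critical point k_r D_c = k_1 L, so D_c = (0.229/0.557) × 12.76 = 5.245 mg/L.
Minimum DO = C_s − D_c = 8.50 − 5.245 = 3.255 mg/L.
x_c = v t_c = 0.885 m/s × 2.197 d × 86400 s/d = 168000 m ≈ 168 km.

t_c ≈ 2.20 d; D_c ≈ 5.24 mg/L; min DO ≈ 3.26 mg/L; x_c ≈ 168 km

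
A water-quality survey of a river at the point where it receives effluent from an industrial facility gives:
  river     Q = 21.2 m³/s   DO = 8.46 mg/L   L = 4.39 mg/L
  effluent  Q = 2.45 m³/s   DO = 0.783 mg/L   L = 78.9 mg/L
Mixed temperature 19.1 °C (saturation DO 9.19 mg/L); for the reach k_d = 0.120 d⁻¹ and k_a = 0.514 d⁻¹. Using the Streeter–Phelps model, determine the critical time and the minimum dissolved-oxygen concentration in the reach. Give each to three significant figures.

t_c ≈ 2.34 d; minimum DO ≈ 7.05 mg/L

Mixed DO = (21.2×8.46 + 2.45×0.783)/(21.2+2.45) = 181.3/23.65 = 7.665 mg/L.
Mixed L₀ = (21.2×4.39 + 2.45×78.9)/(23.65) = 286.4/23.65 = 12.11 mg/L.
Initial deficit D₀ = C_s − DO₀ = 9.19 − 7.665 = 1.525 mg/L.
t_c = (1/0.3940) ln[(0.514/0.120)(1 − 1.525×0.3940/(0.120×12.11))] = 2.538 × ln(2.512) = 2.338 d.
D_c = (0.120/0.514) × 12.11 × e^(−0.120×2.338) = 0.2335 × 12.11 × 0.7554 = 2.135 mg/L.
Minimum DO = 9.19 − 2.135 = 7.055 mg/L.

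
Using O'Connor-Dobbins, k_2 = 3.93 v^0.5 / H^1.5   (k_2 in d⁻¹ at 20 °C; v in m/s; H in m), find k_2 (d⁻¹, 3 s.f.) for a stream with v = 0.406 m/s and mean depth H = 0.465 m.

k_2 = 3.93 × 0.406^0.5 / 0.465^1.5 = 3.93 × 0.6372 / 0.3171 = 7.897 d⁻¹.

k_2 ≈ 7.90 d⁻¹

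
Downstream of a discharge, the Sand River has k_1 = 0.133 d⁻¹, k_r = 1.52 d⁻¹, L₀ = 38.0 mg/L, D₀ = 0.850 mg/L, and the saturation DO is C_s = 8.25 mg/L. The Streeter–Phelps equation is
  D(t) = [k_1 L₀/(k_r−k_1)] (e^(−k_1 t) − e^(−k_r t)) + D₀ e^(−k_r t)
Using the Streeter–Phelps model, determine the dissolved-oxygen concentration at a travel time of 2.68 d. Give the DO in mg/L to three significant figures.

k_1 L₀/(k_r−k_1) = 0.133×38.0/(1.52−0.133) = 5.054/1.387 = 3.644 mg/L.
e^(−k_1 t) = e^(−0.133×2.680) = 0.7002; e^(−k_r t) = e^(−1.52×2.680) = 0.01702.
D = 3.644 × (0.7002 − 0.01702) + 0.850 × 0.01702 = 2.489 + 0.01446 = 2.504 mg/L.
DO = C_s − D = 8.25 − 2.504 = 5.746 mg/L.

DO ≈ 5.75 mg/L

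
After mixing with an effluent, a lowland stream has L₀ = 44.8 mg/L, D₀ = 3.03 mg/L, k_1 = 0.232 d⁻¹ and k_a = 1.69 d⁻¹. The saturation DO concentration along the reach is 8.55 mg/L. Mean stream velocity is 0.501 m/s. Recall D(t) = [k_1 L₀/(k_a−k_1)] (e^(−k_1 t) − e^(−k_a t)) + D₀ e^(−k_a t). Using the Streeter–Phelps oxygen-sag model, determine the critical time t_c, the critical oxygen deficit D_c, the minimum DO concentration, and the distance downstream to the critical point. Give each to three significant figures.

t_c ≈ 0.982 d; D_c ≈ 4.90 mg/L; min DO ≈ 3.65 mg/L; x_c ≈ 42.5 km

With k_a/k_1 = 7.284 and 1 − D₀(k_a−k_1)/(k_1 L₀) = 0.5750,
t_c = ln(7.284 × 0.5750) / (1.69 − 0.232) = ln(4.188) / 1.458 = 1.432/1.458 = 0.9824 d.
D_c = (k_1/k_a) L₀ e^(−k_1 t_c) = (0.232/1.69) × 44.8 × e^(−0.232×0.9824) = 0.1373 × 44.8 × 0.7962 = 4.897 mg/L.
Minimum DO = C_s − D_c = 8.55 − 4.897 = 3.653 mg/L.
x_c = v t_c = 0.501 m/s × 0.9824 d × 86400 s/d = 42520 m ≈ 42.5 km.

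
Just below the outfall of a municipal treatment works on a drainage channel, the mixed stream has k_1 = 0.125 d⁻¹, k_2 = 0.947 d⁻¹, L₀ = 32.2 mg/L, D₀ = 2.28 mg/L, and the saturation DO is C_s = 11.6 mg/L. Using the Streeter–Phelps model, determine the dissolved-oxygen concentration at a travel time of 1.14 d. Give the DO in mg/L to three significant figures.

k_1 L₀/(k_2−k_1) = 0.125×32.2/(0.947−0.125) = 4.025/0.8220 = 4.897 mg/L.
e^(−k_1 t) = e^(−0.125×1.140) = 0.8672; e^(−k_2 t) = e^(−0.947×1.140) = 0.3397.
D = 4.897 × (0.8672 − 0.3397) + 2.28 × 0.3397 = 2.583 + 0.7746 = 3.357 mg/L.
DO = C_s − D = 11.6 − 3.357 = 8.243 mg/L.

DO ≈ 8.24 mg/L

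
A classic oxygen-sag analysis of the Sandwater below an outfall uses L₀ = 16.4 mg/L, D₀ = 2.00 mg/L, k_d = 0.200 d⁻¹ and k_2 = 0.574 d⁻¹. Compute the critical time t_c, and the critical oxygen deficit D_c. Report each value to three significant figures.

t_c = [1/(k_2−k_d)] ln[(k_2/k_d)(1 − D₀(k_2−k_d)/(k_d L₀))]
= [1/(0.574−0.200)] ln[(0.574/0.200)(1 − 2.00×0.3740/(0.200×16.4))]
= (1/0.3740) ln[2.870 × 0.7720] = 2.674 × ln(2.215) = 2.674 × 0.7955 = 2.127 d.
D_c = (k_d/k_2) L₀ e^(−k_d t_c) = (0.200/0.574) × 16.4 × e^(−0.200×2.127) = 0.3484 × 16.4 × 0.6535 = 3.734 mg/L.

t_c ≈ 2.13 d; D_c ≈ 3.73 mg/L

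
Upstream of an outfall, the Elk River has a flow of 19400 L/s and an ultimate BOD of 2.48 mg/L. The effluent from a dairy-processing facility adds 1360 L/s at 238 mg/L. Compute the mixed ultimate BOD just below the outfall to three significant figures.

17.9 mg/L

Flow-weighted mixing: C = (Q_r C_r + Q_w C_w)/(Q_r + Q_w)
= (19400×2.48 + 1360×238)/(19400 + 1360) = 371800/20760 = 17.91 mg/L.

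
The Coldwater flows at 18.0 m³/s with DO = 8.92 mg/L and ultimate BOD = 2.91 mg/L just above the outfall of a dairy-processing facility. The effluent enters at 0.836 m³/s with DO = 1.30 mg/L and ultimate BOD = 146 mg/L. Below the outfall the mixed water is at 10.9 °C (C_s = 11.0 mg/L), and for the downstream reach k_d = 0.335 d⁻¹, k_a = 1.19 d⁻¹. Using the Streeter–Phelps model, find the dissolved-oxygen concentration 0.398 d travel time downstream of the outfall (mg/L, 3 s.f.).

Mixed DO = (18.0×8.92 + 0.836×1.30)/(18.0+0.836) = 161.6/18.84 = 8.582 mg/L.
Mixed L₀ = (18.0×2.91 + 0.836×146)/(18.84) = 174.4/18.84 = 9.261 mg/L.
Initial deficit D₀ = C_s − DO₀ = 11.0 − 8.582 = 2.418 mg/L.
D(0.398) = [0.335×9.261/(1.19−0.335)](e^(−0.335×0.398) − e^(−1.19×0.398)) + 2.418 e^(−1.19×0.398)
= 3.628 × (0.8752 − 0.6227) + 2.418 × 0.6227 = 2.422 mg/L.
DO = 11.0 − 2.422 = 8.578 mg/L.

DO ≈ 8.58 mg/L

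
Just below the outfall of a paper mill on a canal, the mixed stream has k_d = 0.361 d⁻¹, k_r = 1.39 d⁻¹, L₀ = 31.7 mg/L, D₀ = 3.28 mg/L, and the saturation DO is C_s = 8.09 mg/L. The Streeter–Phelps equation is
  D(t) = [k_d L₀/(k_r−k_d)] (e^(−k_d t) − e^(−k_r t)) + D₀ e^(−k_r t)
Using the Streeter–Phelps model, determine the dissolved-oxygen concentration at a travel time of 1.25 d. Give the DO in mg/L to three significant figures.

k_d L₀/(k_r−k_d) = 0.361×31.7/(1.39−0.361) = 11.44/1.029 = 11.12 mg/L.
e^(−k_d t) = e^(−0.361×1.250) = 0.6368; e^(−k_r t) = e^(−1.39×1.250) = 0.1760.
D = 11.12 × (0.6368 − 0.1760) + 3.28 × 0.1760 = 5.125 + 0.5771 = 5.703 mg/L.
DO = C_s − D = 8.09 − 5.703 = 2.387 mg/L.

DO ≈ 2.39 mg/L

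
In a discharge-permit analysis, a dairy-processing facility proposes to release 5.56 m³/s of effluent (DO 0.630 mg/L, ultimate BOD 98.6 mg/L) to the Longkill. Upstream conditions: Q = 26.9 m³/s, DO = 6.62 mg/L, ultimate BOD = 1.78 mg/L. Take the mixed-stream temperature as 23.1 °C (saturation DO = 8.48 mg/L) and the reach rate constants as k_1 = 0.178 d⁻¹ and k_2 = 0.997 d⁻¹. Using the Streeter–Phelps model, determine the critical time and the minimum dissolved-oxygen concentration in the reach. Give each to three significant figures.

Mixed DO = (26.9×6.62 + 5.56×0.630)/(26.9+5.56) = 181.6/32.46 = 5.594 mg/L.
Mixed L₀ = (26.9×1.78 + 5.56×98.6)/(32.46) = 596.1/32.46 = 18.36 mg/L.
Initial deficit D₀ = C_s − DO₀ = 8.48 − 5.594 = 2.886 mg/L.
t_c = (1/0.8190) ln[(0.997/0.178)(1 − 2.886×0.8190/(0.178×18.36))] = 1.221 × ln(1.551) = 0.5359 d.
D_c = (0.178/0.997) × 18.36 × e^(−0.178×0.5359) = 0.1785 × 18.36 × 0.9090 = 2.980 mg/L.
Minimum DO = 8.48 − 2.980 = 5.500 mg/L.

t_c ≈ 0.536 d; minimum DO ≈ 5.50 mg/L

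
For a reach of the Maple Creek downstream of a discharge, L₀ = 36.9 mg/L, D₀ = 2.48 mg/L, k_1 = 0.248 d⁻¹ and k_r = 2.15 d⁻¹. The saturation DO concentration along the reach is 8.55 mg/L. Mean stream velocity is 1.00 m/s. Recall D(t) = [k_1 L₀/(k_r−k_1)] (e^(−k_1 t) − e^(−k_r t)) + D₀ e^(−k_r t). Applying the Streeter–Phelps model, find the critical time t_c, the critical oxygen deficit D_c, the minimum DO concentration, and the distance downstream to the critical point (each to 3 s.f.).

t_c ≈ 0.755 d; D_c ≈ 3.53 mg/L; min DO ≈ 5.02 mg/L; x_c ≈ 65.2 km

t_c = [1/(k_r−k_1)] ln[(k_r/k_1)(1 − D₀(k_r−k_1)/(k_1 L₀))]
= [1/(2.15−0.248)] ln[(2.15/0.248)(1 − 2.48×1.902/(0.248×36.9))]
= (1/1.902) ln[8.669 × 0.4846] = 0.5258 × ln(4.201) = 0.5258 × 1.435 = 0.7546 d.
D_c = (k_1/k_r) L₀ e^(−k_1 t_c) = (0.248/2.15) × 36.9 × e^(−0.248×0.7546) = 0.1153 × 36.9 × 0.8293 = 3.530 mg/L.
Minimum DO = C_s − D_c = 8.55 − 3.530 = 5.020 mg/L.
x_c = v t_c = 1.00 m/s × 0.7546 d × 86400 s/d = 65200 m ≈ 65.2 km.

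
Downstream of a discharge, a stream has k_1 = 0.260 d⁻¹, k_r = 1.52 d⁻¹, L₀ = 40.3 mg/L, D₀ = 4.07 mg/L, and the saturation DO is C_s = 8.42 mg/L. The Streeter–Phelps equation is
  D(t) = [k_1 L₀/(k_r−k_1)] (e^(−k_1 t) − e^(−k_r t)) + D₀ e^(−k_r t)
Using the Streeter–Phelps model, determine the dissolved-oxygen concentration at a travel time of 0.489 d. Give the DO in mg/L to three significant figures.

DO ≈ 3.12 mg/L

k_1 L₀/(k_r−k_1) = 0.260×40.3/(1.52−0.260) = 10.48/1.260 = 8.316 mg/L.
e^(−k_1 t) = e^(−0.260×0.4890) = 0.8806; e^(−k_r t) = e^(−1.52×0.4890) = 0.4756.
D = 8.316 × (0.8806 − 0.4756) + 4.07 × 0.4756 = 3.368 + 1.935 = 5.304 mg/L.
DO = C_s − D = 8.42 − 5.304 = 3.116 mg/L.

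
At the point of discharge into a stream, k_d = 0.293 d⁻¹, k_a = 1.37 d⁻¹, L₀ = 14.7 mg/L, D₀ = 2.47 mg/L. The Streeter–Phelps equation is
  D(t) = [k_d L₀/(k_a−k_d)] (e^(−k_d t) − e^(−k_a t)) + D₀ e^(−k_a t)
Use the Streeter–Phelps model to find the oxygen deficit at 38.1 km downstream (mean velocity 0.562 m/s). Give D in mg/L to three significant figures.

Travel time t = x/v = 38.1 km / (0.562 m/s) = 38100 m / 0.562 m/s = 67790 s = 0.7846 d.
k_d L₀/(k_a−k_d) = 0.293×14.7/(1.37−0.293) = 4.307/1.077 = 3.999 mg/L.
e^(−k_d t) = e^(−0.293×0.7846) = 0.7946; e^(−k_a t) = e^(−1.37×0.7846) = 0.3413.
D = 3.999 × (0.7946 − 0.3413) + 2.47 × 0.3413 = 1.813 + 0.8430 = 2.656 mg/L.

D ≈ 2.66 mg/L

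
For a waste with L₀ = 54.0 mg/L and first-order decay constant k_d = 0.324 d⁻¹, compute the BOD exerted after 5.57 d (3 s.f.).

y_t = L₀(1 − e^(−k_d t)) = 54.0 × (1 − e^(−0.324×5.57))
= 54.0 × (1 − 0.1645) = 54.0 × 0.8355 = 45.12 mg/L.

y ≈ 45.1 mg/L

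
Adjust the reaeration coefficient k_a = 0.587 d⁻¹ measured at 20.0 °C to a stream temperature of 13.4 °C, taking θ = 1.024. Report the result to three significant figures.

k_a(T₂) = k_a(T₁) · θ^(T₂−T₁) = 0.587 × 1.024^(13.4−20.0)
= 0.587 × 1.024^-6.60 = 0.587 × 0.8551 = 0.5019 d⁻¹.

k_a ≈ 0.502 d⁻¹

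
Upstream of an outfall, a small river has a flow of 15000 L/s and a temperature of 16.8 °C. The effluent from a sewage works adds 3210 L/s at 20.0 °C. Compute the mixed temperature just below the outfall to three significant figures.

17.4 °C

Flow-weighted mixing: C = (Q_r C_r + Q_w C_w)/(Q_r + Q_w)
= (15000×16.8 + 3210×20.0)/(15000 + 3210) = 316200/18210 = 17.36 °C.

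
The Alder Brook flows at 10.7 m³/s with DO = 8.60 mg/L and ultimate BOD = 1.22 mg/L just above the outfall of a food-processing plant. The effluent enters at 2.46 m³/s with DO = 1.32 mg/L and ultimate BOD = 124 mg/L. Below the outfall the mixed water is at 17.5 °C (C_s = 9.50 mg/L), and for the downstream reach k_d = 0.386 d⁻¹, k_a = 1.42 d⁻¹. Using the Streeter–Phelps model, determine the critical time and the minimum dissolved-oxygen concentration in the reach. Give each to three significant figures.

t_c ≈ 0.981 d; minimum DO ≈ 5.00 mg/L

Mixed DO = (10.7×8.60 + 2.46×1.32)/(10.7+2.46) = 95.27/13.16 = 7.239 mg/L.
Mixed L₀ = (10.7×1.22 + 2.46×124)/(13.16) = 318.1/13.16 = 24.17 mg/L.
Initial deficit D₀ = C_s − DO₀ = 9.50 − 7.239 = 2.261 mg/L.
t_c = (1/1.034) ln[(1.42/0.386)(1 − 2.261×1.034/(0.386×24.17))] = 0.9671 × ln(2.757) = 0.9808 d.
D_c = (0.386/1.42) × 24.17 × e^(−0.386×0.9808) = 0.2718 × 24.17 × 0.6848 = 4.500 mg/L.
Minimum DO = 9.50 − 4.500 = 5.000 mg/L.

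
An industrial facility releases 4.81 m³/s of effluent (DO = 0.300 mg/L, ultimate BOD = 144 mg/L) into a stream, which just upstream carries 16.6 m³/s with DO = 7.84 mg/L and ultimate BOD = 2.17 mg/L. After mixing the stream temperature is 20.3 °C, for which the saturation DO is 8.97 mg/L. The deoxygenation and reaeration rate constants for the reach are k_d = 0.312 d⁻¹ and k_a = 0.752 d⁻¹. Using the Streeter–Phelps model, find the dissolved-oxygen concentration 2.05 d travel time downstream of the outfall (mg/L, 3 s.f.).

DO ≈ 0.801 mg/L

Mixed DO = (16.6×7.84 + 4.81×0.300)/(16.6+4.81) = 131.6/21.41 = 6.146 mg/L.
Mixed L₀ = (16.6×2.17 + 4.81×144)/(21.41) = 728.7/21.41 = 34.03 mg/L.
Initial deficit D₀ = C_s − DO₀ = 8.97 − 6.146 = 2.824 mg/L.
D(2.05) = [0.312×34.03/(0.752−0.312)](e^(−0.312×2.05) − e^(−0.752×2.05)) + 2.824 e^(−0.752×2.05)
= 24.13 × (0.5275 − 0.2140) + 2.824 × 0.2140 = 8.169 mg/L.
DO = 8.97 − 8.169 = 0.8007 mg/L.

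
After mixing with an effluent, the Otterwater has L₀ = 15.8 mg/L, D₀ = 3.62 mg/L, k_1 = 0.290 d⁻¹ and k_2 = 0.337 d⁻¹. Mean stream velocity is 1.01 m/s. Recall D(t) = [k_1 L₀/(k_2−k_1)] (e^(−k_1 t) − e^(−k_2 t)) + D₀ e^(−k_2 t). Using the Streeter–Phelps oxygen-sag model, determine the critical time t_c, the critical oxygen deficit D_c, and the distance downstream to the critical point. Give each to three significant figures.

At the critical point dD/dt = 0, so k_1 L₀ e^(−k_1 t) = k_2 D. Substituting D(t) from the Streeter–Phelps equation and solving for t gives
t_c = ln[(k_2/k_1)(1 − D₀(k_2−k_1)/(k_1 L₀))] / (k_2−k_1).
Here k_2−k_1 = 0.04700 d⁻¹ and 1 − D₀(k_2−k_1)/(k_1 L₀) = 1 − 3.62×0.04700/(0.290×15.8) = 0.9629, so
t_c = ln(1.162 × 0.9629) / 0.04700 = 0.1124 / 0.04700 = 2.391 d.
L(t_c) = L₀ e^(−k_1 t_c) = 15.8 × 0.4999 = 7.899 mg/L, and at the critical point k_2 D_c = k_1 L, so D_c = (0.290/0.337) × 7.899 = 6.797 mg/L.
x_c = v t_c = 1.01 m/s × 2.391 d × 86400 s/d = 208600 m ≈ 209 km.

t_c ≈ 2.39 d; D_c ≈ 6.80 mg/L; x_c ≈ 209 km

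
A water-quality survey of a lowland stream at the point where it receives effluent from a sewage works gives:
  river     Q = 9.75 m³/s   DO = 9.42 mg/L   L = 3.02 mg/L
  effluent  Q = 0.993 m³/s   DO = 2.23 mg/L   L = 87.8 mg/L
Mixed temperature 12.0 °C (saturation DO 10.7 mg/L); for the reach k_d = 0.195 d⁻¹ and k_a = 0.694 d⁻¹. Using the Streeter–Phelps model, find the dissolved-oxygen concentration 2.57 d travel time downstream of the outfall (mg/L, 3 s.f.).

DO ≈ 8.52 mg/L

Mixed DO = (9.75×9.42 + 0.993×2.23)/(9.75+0.993) = 94.06/10.74 = 8.755 mg/L.
Mixed L₀ = (9.75×3.02 + 0.993×87.8)/(10.74) = 116.6/10.74 = 10.86 mg/L.
Initial deficit D₀ = C_s − DO₀ = 10.7 − 8.755 = 1.945 mg/L.
D(2.57) = [0.195×10.86/(0.694−0.195)](e^(−0.195×2.57) − e^(−0.694×2.57)) + 1.945 e^(−0.694×2.57)
= 4.242 × (0.6058 − 0.1680) + 1.945 × 0.1680 = 2.184 mg/L.
DO = 10.7 − 2.184 = 8.516 mg/L.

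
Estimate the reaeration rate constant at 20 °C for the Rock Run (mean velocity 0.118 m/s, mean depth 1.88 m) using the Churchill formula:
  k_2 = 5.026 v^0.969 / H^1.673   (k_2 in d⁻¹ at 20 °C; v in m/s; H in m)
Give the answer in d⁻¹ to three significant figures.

k_2 ≈ 0.220 d⁻¹

k_2 = 5.026 × 0.118^0.969 / 1.88^1.673 = 5.026 × 0.1261 / 2.875 = 0.2204 d⁻¹.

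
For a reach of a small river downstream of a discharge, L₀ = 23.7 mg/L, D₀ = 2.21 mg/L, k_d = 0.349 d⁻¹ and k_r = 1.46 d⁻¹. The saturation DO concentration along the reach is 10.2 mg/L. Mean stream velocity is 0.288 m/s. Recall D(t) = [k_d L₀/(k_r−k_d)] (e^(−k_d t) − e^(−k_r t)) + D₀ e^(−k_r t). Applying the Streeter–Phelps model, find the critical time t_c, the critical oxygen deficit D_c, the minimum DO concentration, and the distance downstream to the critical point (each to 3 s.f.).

t_c ≈ 0.971 d; D_c ≈ 4.04 mg/L; min DO ≈ 6.16 mg/L; x_c ≈ 24.2 km

With k_r/k_d = 4.183 and 1 − D₀(k_r−k_d)/(k_d L₀) = 0.7032,
t_c = ln(4.183 × 0.7032) / (1.46 − 0.349) = ln(2.942) / 1.111 = 1.079/1.111 = 0.9711 d.
L(t_c) = L₀ e^(−k_d t_c) = 23.7 × 0.7125 = 16.89 mg/L, and at the critical point k_r D_c = k_d L, so D_c = (0.349/1.46) × 16.89 = 4.037 mg/L.
Minimum DO = C_s − D_c = 10.2 − 4.037 = 6.163 mg/L.
x_c = v t_c = 0.288 m/s × 0.9711 d × 86400 s/d = 24170 m ≈ 24.2 km.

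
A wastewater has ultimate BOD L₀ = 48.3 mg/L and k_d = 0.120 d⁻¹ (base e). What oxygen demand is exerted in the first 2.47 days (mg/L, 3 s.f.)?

y_t = L₀(1 − e^(−k_d t)) = 48.3 × (1 − e^(−0.120×2.47))
= 48.3 × (1 − 0.7435) = 48.3 × 0.2565 = 12.39 mg/L.

y ≈ 12.4 mg/L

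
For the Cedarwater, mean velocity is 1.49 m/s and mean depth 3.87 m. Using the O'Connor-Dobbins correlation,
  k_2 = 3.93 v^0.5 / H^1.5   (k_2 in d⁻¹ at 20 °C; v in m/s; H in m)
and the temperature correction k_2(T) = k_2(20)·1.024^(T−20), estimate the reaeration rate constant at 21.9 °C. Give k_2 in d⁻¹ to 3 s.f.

k_2 ≈ 0.659 d⁻¹

k_2(20) = 3.93 × 1.49^0.5 / 3.87^1.5 = 3.93 × 1.221 / 7.613 = 0.6301 d⁻¹.
k_2(21.9) = 0.6301 × 1.024^(21.9−20) = 0.6301 × 1.046 = 0.6592 d⁻¹.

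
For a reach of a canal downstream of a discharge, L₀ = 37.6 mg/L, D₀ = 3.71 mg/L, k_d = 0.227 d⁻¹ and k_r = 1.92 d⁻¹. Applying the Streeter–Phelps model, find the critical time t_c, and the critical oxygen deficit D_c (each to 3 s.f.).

With k_r/k_d = 8.458 and 1 − D₀(k_r−k_d)/(k_d L₀) = 0.2641,
t_c = ln(8.458 × 0.2641) / (1.92 − 0.227) = ln(2.234) / 1.693 = 0.8037/1.693 = 0.4747 d.
L(t_c) = L₀ e^(−k_d t_c) = 37.6 × 0.8978 = 33.76 mg/L, and at the critical point k_r D_c = k_d L, so D_c = (0.227/1.92) × 33.76 = 3.991 mg/L.

t_c ≈ 0.475 d; D_c ≈ 3.99 mg/L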